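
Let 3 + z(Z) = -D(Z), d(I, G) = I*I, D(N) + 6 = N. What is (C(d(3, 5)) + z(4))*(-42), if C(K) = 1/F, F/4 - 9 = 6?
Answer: 413/10 ≈ 41.300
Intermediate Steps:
F = 60 (F = 36 + 4*6 = 36 + 24 = 60)
D(N) = -6 + N
d(I, G) = I**2
z(Z) = 3 - Z (z(Z) = -3 - (-6 + Z) = -3 + (6 - Z) = 3 - Z)
C(K) = 1/60
(C(d(3, 5)) + z(4))*(-42) = (1/60 + (3 - 1*4))*(-42) = (1/60 + (3 - 4))*(-42) = (1/60 - 1)*(-42) = -59/60*(-42) = 413/10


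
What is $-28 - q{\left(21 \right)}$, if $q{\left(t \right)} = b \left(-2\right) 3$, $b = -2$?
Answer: $-40$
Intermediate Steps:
$q{\left(t \right)} = 12$ ($q{\left(t \right)} = \left(-2\right) \left(-2\right) 3 = 4 \cdot 3 = 12$)
$-28 - q{\left(21 \right)} = -28 - 12 = -40$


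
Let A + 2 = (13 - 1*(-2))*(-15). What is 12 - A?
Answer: 239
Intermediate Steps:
A = -227 (A = -2 + (13 - 1*(-2))*(-15) = -2 + (13 + 2)*(-15) = -2 + 15*(-15) = -2 - 225 = -227)
12 - A = 12 - 1*(-227) = 12 + 227 = 239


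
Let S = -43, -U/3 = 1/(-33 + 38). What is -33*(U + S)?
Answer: 7194/5 ≈ 1438.8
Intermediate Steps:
U = -⅗ (U = -3/(-33 + 38) = -3/5 = -3*⅕ = -⅗ ≈ -0.60000)
-33*(U + S) = -33*(-⅗ - 43) = -33*(-218/5) = 7194/5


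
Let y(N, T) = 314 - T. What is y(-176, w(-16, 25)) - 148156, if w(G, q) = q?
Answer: -147867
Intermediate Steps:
y(-176, w(-16, 25)) - 148156 = (314 - 1*25) - 148156 = (314 - 25) - 148156 = 289 - 148156 = -147867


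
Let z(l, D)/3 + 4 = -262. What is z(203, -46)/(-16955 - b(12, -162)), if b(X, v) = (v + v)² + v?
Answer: 798/121769 ≈ 0.0065534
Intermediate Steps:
z(l, D) = -798 (z(l, D) = -12 + 3*(-262) = -12 - 786 = -798)
b(X, v) = v + 4*v² (b(X, v) = (2*v)² + v = 4*v² + v = v + 4*v²)
z(203, -46)/(-16955 - b(12, -162)) = -798/(-16955 - (-162)*(1 + 4*(-162))) = -798/(-16955 - (-162)*(1 - 648)) = -798/(-16955 - (-162)*(-647)) = -798/(-16955 - 1*104814) = -798/(-16955 - 104814) = -798/(-121769) = -798*(-1/121769) = 798/121769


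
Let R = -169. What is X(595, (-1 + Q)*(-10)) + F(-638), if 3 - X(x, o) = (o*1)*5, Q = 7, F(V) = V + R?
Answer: -504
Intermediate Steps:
F(V) = -169 + V (F(V) = V - 169 = -169 + V)
X(x, o) = 3 - 5*o (X(x, o) = 3 - o*1*5 = 3 - o*5 = 3 - 5*o)
X(595, (-1 + Q)*(-10)) + F(-638) = (3 - 5*(-1 + 7)*(-10)) + (-169 - 638) = (3 - 30*(-10)) - 807 = (3 - 5*(-60)) - 807 = (3 + 300) - 807 = 303 - 807 = -504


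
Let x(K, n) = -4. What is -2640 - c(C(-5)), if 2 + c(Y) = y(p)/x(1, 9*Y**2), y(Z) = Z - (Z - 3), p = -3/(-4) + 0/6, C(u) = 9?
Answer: -10549/4 ≈ -2637.3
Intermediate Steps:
p = 3/4 (p = -3*(-1/4) + 0*(1/6) = 3/4 + 0 = 3/4 ≈ 0.75000)
y(Z) = 3 (y(Z) = Z - (-3 + Z) = Z + (3 - Z) = 3)
c(Y) = -11/4 (c(Y) = -2 + 3/(-4) = -2 + 3*(-1/4) = -2 - 3/4 = -11/4)
-2640 - c(C(-5)) = -2640 - 1*(-11/4) = -2640 + 11/4 = -10549/4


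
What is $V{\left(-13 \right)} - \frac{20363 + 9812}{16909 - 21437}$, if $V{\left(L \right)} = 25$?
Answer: $\frac{143375}{4528} \approx 31.664$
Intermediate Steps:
$V{\left(-13 \right)} - \frac{20363 + 9812}{16909 - 21437} = 25 - \frac{20363 + 9812}{16909 - 21437} = 25 - \frac{30175}{-4528} = 25 - 30175 \left(- \frac{1}{4528}\right) = 25 - - \frac{30175}{4528} = 25 + \frac{30175}{4528} = \frac{143375}{4528}$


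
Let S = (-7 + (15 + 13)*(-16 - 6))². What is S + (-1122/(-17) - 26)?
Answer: 388169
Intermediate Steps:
S = 388129 (S = (-7 + 28*(-22))² = (-7 - 616)² = (-623)² = 388129)
S + (-1122/(-17) - 26) = 388129 + (-1122/(-17) - 26) = 388129 + (-1122*(-1)/17 - 26) = 388129 + (-33*(-2) - 26) = 388129 + (66 - 26) = 388129 + 40 = 388169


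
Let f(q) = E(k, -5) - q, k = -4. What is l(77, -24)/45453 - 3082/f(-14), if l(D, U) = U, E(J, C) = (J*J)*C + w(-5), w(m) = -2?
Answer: 23347419/515134 ≈ 45.323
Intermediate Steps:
E(J, C) = -2 + C*J**2 (E(J, C) = (J*J)*C - 2 = J**2*C - 2 = C*J**2 - 2 = -2 + C*J**2)
f(q) = -82 - q (f(q) = (-2 - 5*(-4)**2) - q = (-2 - 5*16) - q = (-2 - 80) - q = -82 - q)
l(77, -24)/45453 - 3082/f(-14) = -24/45453 - 3082/(-82 - 1*(-14)) = -24*1/45453 - 3082/(-82 + 14) = -8/15151 - 3082/(-68) = -8/15151 - 3082*(-1/68) = -8/15151 + 1541/34 = 23347419/515134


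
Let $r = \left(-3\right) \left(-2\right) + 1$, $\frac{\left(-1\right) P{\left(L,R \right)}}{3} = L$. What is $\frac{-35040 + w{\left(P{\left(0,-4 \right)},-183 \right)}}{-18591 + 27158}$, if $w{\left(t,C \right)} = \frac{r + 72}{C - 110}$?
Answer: $- \frac{10266799}{2510131} \approx -4.0901$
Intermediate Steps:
$P{\left(L,R \right)} = - 3 L$
$r = 7$ ($r = 6 + 1 = 7$)
$w{\left(t,C \right)} = \frac{79}{-110 + C}$ ($w{\left(t,C \right)} = \frac{7 + 72}{C - 110} = \frac{79}{-110 + C}$)
$\frac{-35040 + w{\left(P{\left(0,-4 \right)},-183 \right)}}{-18591 + 27158} = \frac{-35040 + \frac{79}{-110 - 183}}{-18591 + 27158} = \frac{-35040 + \frac{79}{-293}}{8567} = \left(-35040 + 79 \left(- \frac{1}{293}\right)\right) \frac{1}{8567} = \left(-35040 - \frac{79}{293}\right) \frac{1}{8567} = \left(- \frac{10266799}{293}\right) \frac{1}{8567} = - \frac{10266799}{2510131}$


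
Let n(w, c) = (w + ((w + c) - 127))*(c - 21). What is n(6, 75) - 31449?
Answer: -33609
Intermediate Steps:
n(w, c) = (-21 + c)*(-127 + c + 2*w) (n(w, c) = (w + ((c + w) - 127))*(-21 + c) = (w + (-127 + c + w))*(-21 + c) = (-127 + c + 2*w)*(-21 + c) = (-21 + c)*(-127 + c + 2*w))
n(6, 75) - 31449 = (2667 + 75**2 - 148*75 - 42*6 + 2*75*6) - 31449 = (2667 + 5625 - 11100 - 252 + 900) - 31449 = -2160 - 31449 = -33609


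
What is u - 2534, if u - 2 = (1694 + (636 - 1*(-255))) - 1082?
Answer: -1029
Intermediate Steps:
u = 1505 (u = 2 + ((1694 + (636 - 1*(-255))) - 1082) = 2 + ((1694 + (636 + 255)) - 1082) = 2 + ((1694 + 891) - 1082) = 2 + (2585 - 1082) = 2 + 1503 = 1505)
u - 2534 = 1505 - 2534 = -1029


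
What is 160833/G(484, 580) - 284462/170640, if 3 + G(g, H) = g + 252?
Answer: 13618016237/62539560 ≈ 217.75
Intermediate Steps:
G(g, H) = 249 + g (G(g, H) = -3 + (g + 252) = -3 + (252 + g) = 249 + g)
160833/G(484, 580) - 284462/170640 = 160833/(249 + 484) - 284462/170640 = 160833/733 - 284462*1/170640 = 160833*(1/733) - 142231/85320 = 160833/733 - 142231/85320 = 13618016237/62539560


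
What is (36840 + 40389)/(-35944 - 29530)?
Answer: -77229/65474 ≈ -1.1795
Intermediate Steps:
(36840 + 40389)/(-35944 - 29530) = 77229/(-65474) = 77229*(-1/65474) = -77229/65474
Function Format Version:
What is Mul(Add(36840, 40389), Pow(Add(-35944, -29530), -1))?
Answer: Rational(-77229, 65474) ≈ -1.1795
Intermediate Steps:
Mul(Add(36840, 40389), Pow(Add(-35944, -29530), -1)) = Mul(77229, Pow(-65474, -1)) = Mul(77229, Rational(-1, 65474)) = Rational(-77229, 65474)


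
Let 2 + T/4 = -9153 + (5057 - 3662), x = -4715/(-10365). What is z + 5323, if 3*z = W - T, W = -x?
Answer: 97448714/6219 ≈ 15670.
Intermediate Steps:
x = 943/2073 (x = -4715*(-1/10365) = 943/2073 ≈ 0.45490)
T = -31040 (T = -8 + 4*(-9153 + (5057 - 3662)) = -8 + 4*(-9153 + 1395) = -8 + 4*(-7758) = -8 - 31032 = -31040)
W = -943/2073 (W = -1*943/2073 = -943/2073 ≈ -0.45490)
z = 64344977/6219 (z = (-943/2073 - 1*(-31040))/3 = (-943/2073 + 31040)/3 = (⅓)*(64344977/2073) = 64344977/6219 ≈ 10347.)
z + 5323 = 64344977/6219 + 5323 = 97448714/6219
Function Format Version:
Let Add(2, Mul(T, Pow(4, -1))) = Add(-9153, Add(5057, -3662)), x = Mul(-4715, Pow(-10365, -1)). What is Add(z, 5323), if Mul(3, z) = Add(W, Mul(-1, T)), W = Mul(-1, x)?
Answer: Rational(97448714, 6219) ≈ 15670.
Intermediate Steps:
x = Rational(943, 2073) (x = Mul(-4715, Rational(-1, 10365)) = Rational(943, 2073) ≈ 0.45490)
T = -31040 (T = Add(-8, Mul(4, Add(-9153, Add(5057, -3662)))) = Add(-8, Mul(4, Add(-9153, 1395))) = Add(-8, Mul(4, -7758)) = Add(-8, -31032) = -31040)
W = Rational(-943, 2073) (W = Mul(-1, Rational(943, 2073)) = Rational(-943, 2073) ≈ -0.45490)
z = Rational(64344977, 6219) (z = Mul(Rational(1, 3), Add(Rational(-943, 2073), Mul(-1, -31040))) = Mul(Rational(1, 3), Add(Rational(-943, 2073), 31040)) = Mul(Rational(1, 3), Rational(64344977, 2073)) = Rational(64344977, 6219) ≈ 10347.)
Add(z, 5323) = Add(Rational(64344977, 6219), 5323) = Rational(97448714, 6219)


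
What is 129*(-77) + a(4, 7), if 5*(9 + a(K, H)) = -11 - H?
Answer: -49728/5 ≈ -9945.6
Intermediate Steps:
a(K, H) = -56/5 - H/5 (a(K, H) = -9 + (-11 - H)/5 = -9 + (-11/5 - H/5) = -56/5 - H/5)
129*(-77) + a(4, 7) = 129*(-77) + (-56/5 - 1/5*7) = -9933 + (-56/5 - 7/5) = -9933 - 63/5 = -49728/5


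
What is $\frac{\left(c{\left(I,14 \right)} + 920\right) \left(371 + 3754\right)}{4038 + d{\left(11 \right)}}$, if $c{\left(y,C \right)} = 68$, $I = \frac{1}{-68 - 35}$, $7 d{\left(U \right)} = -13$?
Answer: $\frac{1501500}{1487} \approx 1009.8$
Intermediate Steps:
$d{\left(U \right)} = - \frac{13}{7}$ ($d{\left(U \right)} = \frac{1}{7} \left(-13\right) = - \frac{13}{7}$)
$I = - \frac{1}{103}$ ($I = \frac{1}{-103} = - \frac{1}{103} \approx -0.0097087$)
$\frac{\left(c{\left(I,14 \right)} + 920\right) \left(371 + 3754\right)}{4038 + d{\left(11 \right)}} = \frac{\left(68 + 920\right) \left(371 + 3754\right)}{4038 - \frac{13}{7}} = \frac{988 \cdot 4125}{\frac{28253}{7}} = 4075500 \cdot \frac{7}{28253} = \frac{1501500}{1487}$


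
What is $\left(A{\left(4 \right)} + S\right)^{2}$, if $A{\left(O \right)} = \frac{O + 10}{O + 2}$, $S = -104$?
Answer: $\frac{93025}{9} \approx 10336.0$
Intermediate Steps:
$A{\left(O \right)} = \frac{10 + O}{2 + O}$
$\left(A{\left(4 \right)} + S\right)^{2} = \left(\frac{10 + 4}{2 + 4} - 104\right)^{2} = \left(\frac{1}{6} \cdot 14 - 104\right)^{2} = \left(\frac{7}{3} - 104\right)^{2} = \left(- \frac{305}{3}\right)^{2} = \frac{93025}{9}$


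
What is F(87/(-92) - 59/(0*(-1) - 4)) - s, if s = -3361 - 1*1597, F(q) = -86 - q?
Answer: 223477/46 ≈ 4858.2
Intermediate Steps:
s = -4958 (s = -3361 - 1597 = -4958)
F(87/(-92) - 59/(0*(-1) - 4)) - s = (-86 - (87/(-92) - 59/(0*(-1) - 4))) - 1*(-4958) = (-86 - (87*(-1/92) - 59/(0 - 4))) + 4958 = (-86 - (-87/92 - 59/(-4))) + 4958 = (-86 - (-87/92 - 59*(-¼))) + 4958 = (-86 - (-87/92 + 59/4)) + 4958 = (-86 - 1*635/46) + 4958 = (-86 - 635/46) + 4958 = -4591/46 + 4958 = 223477/46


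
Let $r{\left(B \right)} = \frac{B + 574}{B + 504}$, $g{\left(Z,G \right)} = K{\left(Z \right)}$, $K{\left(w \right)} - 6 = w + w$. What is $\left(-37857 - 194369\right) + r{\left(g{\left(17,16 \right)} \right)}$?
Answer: $- \frac{63165165}{272} \approx -2.3222 \cdot 10^{5}$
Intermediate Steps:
$K{\left(w \right)} = 6 + 2 w$ ($K{\left(w \right)} = 6 + \left(w + w\right) = 6 + 2 w$)
$g{\left(Z,G \right)} = 6 + 2 Z$
$r{\left(B \right)} = \frac{574 + B}{504 + B}$
$\left(-37857 - 194369\right) + r{\left(g{\left(17,16 \right)} \right)} = \left(-37857 - 194369\right) + \frac{574 + \left(6 + 2 \cdot 17\right)}{504 + \left(6 + 2 \cdot 17\right)} = -232226 + \frac{574 + \left(6 + 34\right)}{504 + \left(6 + 34\right)} = -232226 + \frac{574 + 40}{504 + 40} = -232226 + \frac{1}{544} \cdot 614 = -232226 + \frac{307}{272} = - \frac{63165165}{272}$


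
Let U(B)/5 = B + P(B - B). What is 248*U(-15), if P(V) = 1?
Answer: -17360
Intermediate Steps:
U(B) = 5 + 5*B (U(B) = 5*(B + 1) = 5*(1 + B) = 5 + 5*B)
248*U(-15) = 248*(5 + 5*(-15)) = 248*(5 - 75) = 248*(-70) = -17360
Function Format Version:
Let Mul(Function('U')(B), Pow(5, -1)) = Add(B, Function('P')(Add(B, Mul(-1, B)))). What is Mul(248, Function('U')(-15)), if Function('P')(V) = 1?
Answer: -17360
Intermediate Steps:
Function('U')(B) = Add(5, Mul(5, B)) (Function('U')(B) = Mul(5, Add(B, 1)) = Mul(5, Add(1, B)) = Add(5, Mul(5, B)))
Mul(248, Function('U')(-15)) = Mul(248, Add(5, Mul(5, -15))) = Mul(248, Add(5, -75)) = Mul(248, -70) = -17360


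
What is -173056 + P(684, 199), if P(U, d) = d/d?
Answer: -173055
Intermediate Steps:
P(U, d) = 1
-173056 + P(684, 199) = -173056 + 1 = -173055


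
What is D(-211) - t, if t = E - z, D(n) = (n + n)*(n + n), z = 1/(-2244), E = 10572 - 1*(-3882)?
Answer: 367185719/2244 ≈ 1.6363e+5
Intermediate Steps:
E = 14454 (E = 10572 + 3882 = 14454)
z = -1/2244 ≈ -0.00044563
D(n) = 4*n**2 (D(n) = (2*n)*(2*n) = 4*n**2)
t = 32434777/2244 (t = 14454 - 1*(-1/2244) = 14454 + 1/2244 = 32434777/2244 ≈ 14454.)
D(-211) - t = 4*(-211)**2 - 1*32434777/2244 = 4*44521 - 32434777/2244 = 178084 - 32434777/2244 = 367185719/2244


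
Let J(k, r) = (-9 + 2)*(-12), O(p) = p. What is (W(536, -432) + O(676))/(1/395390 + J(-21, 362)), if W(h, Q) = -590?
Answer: 34003540/33212761 ≈ 1.0238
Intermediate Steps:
J(k, r) = 84 (J(k, r) = -7*(-12) = 84)
(W(536, -432) + O(676))/(1/395390 + J(-21, 362)) = (-590 + 676)/(1/395390 + 84) = 86/(1/395390 + 84) = 86/(33212761/395390) = 86*(395390/33212761) = 34003540/33212761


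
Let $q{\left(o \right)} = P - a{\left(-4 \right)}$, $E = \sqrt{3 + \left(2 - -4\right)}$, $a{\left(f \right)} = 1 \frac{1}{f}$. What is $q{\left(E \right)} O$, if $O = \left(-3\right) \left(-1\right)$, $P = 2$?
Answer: $\frac{27}{4} \approx 6.75$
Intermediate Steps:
$a{\left(f \right)} = \frac{1}{f}$
$E = 3$ ($E = \sqrt{3 + \left(2 + 4\right)} = \sqrt{3 + 6} = \sqrt{9} = 3$)
$O = 3$
$q{\left(o \right)} = \frac{9}{4}$ ($q{\left(o \right)} = 2 - \frac{1}{-4} = 2 - - \frac{1}{4} = 2 + \frac{1}{4} = \frac{9}{4}$)
$q{\left(E \right)} O = \frac{9}{4} \cdot 3 = \frac{27}{4}$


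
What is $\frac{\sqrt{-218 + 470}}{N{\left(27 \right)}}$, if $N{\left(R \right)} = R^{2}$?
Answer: $\frac{2 \sqrt{7}}{243} \approx 0.021776$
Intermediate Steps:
$\frac{\sqrt{-218 + 470}}{N{\left(27 \right)}} = \frac{\sqrt{-218 + 470}}{27^{2}} = \frac{\sqrt{252}}{729} = 6 \sqrt{7} \cdot \frac{1}{729} = \frac{2 \sqrt{7}}{243}$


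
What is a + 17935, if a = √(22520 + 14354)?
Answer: 17935 + √36874 ≈ 18127.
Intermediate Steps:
a = √36874 ≈ 192.03
a + 17935 = √36874 + 17935 = 17935 + √36874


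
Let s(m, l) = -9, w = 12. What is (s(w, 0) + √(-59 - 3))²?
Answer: (9 - I*√62)² ≈ 19.0 - 141.73*I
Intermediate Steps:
(s(w, 0) + √(-59 - 3))² = (-9 + √(-59 - 3))² = (-9 + √(-62))² = (-9 + I*√62)²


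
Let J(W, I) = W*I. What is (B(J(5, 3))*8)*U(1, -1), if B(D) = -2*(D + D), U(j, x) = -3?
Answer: 1440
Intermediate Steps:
J(W, I) = I*W
B(D) = -4*D
(B(J(5, 3))*8)*U(1, -1) = (-12*5*8)*(-3) = (-4*15*8)*(-3) = -60*8*(-3) = -480*(-3) = 1440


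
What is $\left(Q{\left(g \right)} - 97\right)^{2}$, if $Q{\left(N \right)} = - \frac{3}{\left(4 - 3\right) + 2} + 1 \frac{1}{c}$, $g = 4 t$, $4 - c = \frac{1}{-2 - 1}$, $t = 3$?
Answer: $\frac{1615441}{169} \approx 9558.8$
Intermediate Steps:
$c = \frac{13}{3}$ ($c = 4 - \frac{1}{-2 - 1} = 4 - \frac{1}{-3} = 4 - - \frac{1}{3} = 4 + \frac{1}{3} = \frac{13}{3} \approx 4.3333$)
$g = 12$ ($g = 4 \cdot 3 = 12$)
$Q{\left(N \right)} = - \frac{10}{13}$ ($Q{\left(N \right)} = - \frac{3}{\left(4 - 3\right) + 2} + 1 \frac{1}{\frac{13}{3}} = - \frac{3}{1 + 2} + 1 \cdot \frac{3}{13} = - \frac{3}{3} + \frac{3}{13} = \left(-3\right) \frac{1}{3} + \frac{3}{13} = -1 + \frac{3}{13} = - \frac{10}{13}$)
$\left(Q{\left(g \right)} - 97\right)^{2} = \left(- \frac{10}{13} - 97\right)^{2} = \left(- \frac{1271}{13}\right)^{2} = \frac{1615441}{169}$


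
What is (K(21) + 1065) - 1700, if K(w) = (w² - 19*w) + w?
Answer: -572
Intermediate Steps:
K(w) = w² - 18*w
(K(21) + 1065) - 1700 = (21*(-18 + 21) + 1065) - 1700 = (21*3 + 1065) - 1700 = (63 + 1065) - 1700 = 1128 - 1700 = -572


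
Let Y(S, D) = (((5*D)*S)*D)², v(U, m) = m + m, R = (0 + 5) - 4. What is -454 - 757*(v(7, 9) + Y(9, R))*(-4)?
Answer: 6185750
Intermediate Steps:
R = 1 (R = 5 - 4 = 1)
v(U, m) = 2*m
Y(S, D) = 25*D⁴*S² (Y(S, D) = ((5*D*S)*D)² = (5*S*D²)² = 25*D⁴*S²)
-454 - 757*(v(7, 9) + Y(9, R))*(-4) = -454 - 757*(2*9 + 25*1⁴*9²)*(-4) = -454 - 757*(18 + 25*1*81)*(-4) = -454 - 757*(18 + 2025)*(-4) = -454 - 1546551*(-4) = -454 - 757*(-8172) = -454 + 6186204 = 6185750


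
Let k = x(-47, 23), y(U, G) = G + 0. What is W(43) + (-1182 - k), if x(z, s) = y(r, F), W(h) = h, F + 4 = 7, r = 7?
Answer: -1142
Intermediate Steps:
F = 3 (F = -4 + 7 = 3)
y(U, G) = G
x(z, s) = 3
k = 3
W(43) + (-1182 - k) = 43 + (-1182 - 1*3) = 43 + (-1182 - 3) = 43 - 1185 = -1142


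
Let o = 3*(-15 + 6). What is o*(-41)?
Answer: 1107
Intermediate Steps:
o = -27 (o = 3*(-9) = -27)
o*(-41) = -27*(-41) = 1107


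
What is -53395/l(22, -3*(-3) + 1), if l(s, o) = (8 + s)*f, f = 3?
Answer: -10679/18 ≈ -593.28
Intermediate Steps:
l(s, o) = 24 + 3*s (l(s, o) = (8 + s)*3 = 24 + 3*s)
-53395/l(22, -3*(-3) + 1) = -53395/(24 + 3*22) = -53395/(24 + 66) = -53395/90 = -53395*1/90 = -10679/18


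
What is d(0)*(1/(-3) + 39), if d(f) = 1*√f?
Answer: 0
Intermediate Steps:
d(f) = √f
d(0)*(1/(-3) + 39) = √0*(1/(-3) + 39) = 0*(-⅓ + 39) = 0*(116/3) = 0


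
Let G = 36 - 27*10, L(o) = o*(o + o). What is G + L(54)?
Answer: 5598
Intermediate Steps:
L(o) = 2*o**2 (L(o) = o*(2*o) = 2*o**2)
G = -234 (G = 36 - 270 = -234)
G + L(54) = -234 + 2*54**2 = -234 + 2*2916 = -234 + 5832 = 5598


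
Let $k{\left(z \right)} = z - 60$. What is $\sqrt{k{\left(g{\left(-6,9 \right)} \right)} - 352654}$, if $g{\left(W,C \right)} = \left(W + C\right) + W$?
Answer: $i \sqrt{352717} \approx 593.9 i$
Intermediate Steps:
$g{\left(W,C \right)} = C + 2 W$ ($g{\left(W,C \right)} = \left(C + W\right) + W = C + 2 W$)
$k{\left(z \right)} = -60 + z$
$\sqrt{k{\left(g{\left(-6,9 \right)} \right)} - 352654} = \sqrt{\left(-60 + \left(9 + 2 \left(-6\right)\right)\right) - 352654} = \sqrt{\left(-60 + \left(9 - 12\right)\right) - 352654} = \sqrt{\left(-60 - 3\right) - 352654} = \sqrt{-63 - 352654} = \sqrt{-352717} = i \sqrt{352717}$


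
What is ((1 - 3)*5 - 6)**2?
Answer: 256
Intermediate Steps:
((1 - 3)*5 - 6)**2 = (-2*5 - 6)**2 = (-10 - 6)**2 = (-16)**2 = 256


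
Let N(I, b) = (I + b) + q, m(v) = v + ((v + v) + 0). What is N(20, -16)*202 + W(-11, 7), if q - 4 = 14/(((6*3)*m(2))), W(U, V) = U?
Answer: 44042/27 ≈ 1631.2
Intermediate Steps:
m(v) = 3*v (m(v) = v + (2*v + 0) = v + 2*v = 3*v)
q = 223/54 (q = 4 + 14/(((6*3)*(3*2))) = 4 + 14/((18*6)) = 4 + 14/108 = 4 + 14*(1/108) = 4 + 7/54 = 223/54 ≈ 4.1296)
N(I, b) = 223/54 + I + b (N(I, b) = (I + b) + 223/54 = 223/54 + I + b)
N(20, -16)*202 + W(-11, 7) = (223/54 + 20 - 16)*202 - 11 = (439/54)*202 - 11 = 44339/27 - 11 = 44042/27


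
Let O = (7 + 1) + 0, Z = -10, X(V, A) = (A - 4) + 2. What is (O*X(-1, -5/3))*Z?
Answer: 880/3 ≈ 293.33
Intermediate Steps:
X(V, A) = -2 + A (X(V, A) = (-4 + A) + 2 = -2 + A)
O = 8 (O = 8 + 0 = 8)
(O*X(-1, -5/3))*Z = (8*(-2 - 5/3))*(-10) = (8*(-11/3))*(-10) = -88/3*(-10) = 880/3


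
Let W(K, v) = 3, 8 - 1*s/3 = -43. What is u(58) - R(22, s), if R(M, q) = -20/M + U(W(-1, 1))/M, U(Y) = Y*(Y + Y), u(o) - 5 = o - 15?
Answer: 529/11 ≈ 48.091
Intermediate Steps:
s = 153 (s = 24 - 3*(-43) = 24 + 129 = 153)
u(o) = -10 + o (u(o) = 5 + (o - 15) = 5 + (-15 + o) = -10 + o)
U(Y) = 2*Y² (U(Y) = Y*(2*Y) = 2*Y²)
R(M, q) = -2/M (R(M, q) = -20/M + (2*3²)/M = -20/M + (2*9)/M = -20/M + 18/M = -2/M)
u(58) - R(22, s) = (-10 + 58) - (-2)/22 = 48 - (-2)/22 = 48 - 1*(-1/11) = 48 + 1/11 = 529/11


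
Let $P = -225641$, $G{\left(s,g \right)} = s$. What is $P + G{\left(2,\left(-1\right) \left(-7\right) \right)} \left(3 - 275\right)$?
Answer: $-226185$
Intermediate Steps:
$P + G{\left(2,\left(-1\right) \left(-7\right) \right)} \left(3 - 275\right) = -225641 + 2 \left(3 - 275\right) = -225641 + 2 \left(-272\right) = -225641 - 544 = -226185$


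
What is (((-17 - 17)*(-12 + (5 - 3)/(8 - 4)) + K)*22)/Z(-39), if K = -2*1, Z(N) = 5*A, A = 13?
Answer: 8558/65 ≈ 131.66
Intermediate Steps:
Z(N) = 65 (Z(N) = 5*13 = 65)
K = -2
(((-17 - 17)*(-12 + (5 - 3)/(8 - 4)) + K)*22)/Z(-39) = (((-17 - 17)*(-12 + (5 - 3)/(8 - 4)) - 2)*22)/65 = ((-34*(-12 + 2/4) - 2)*22)*(1/65) = ((-34*(-12 + 2*(¼)) - 2)*22)*(1/65) = ((-34*(-12 + ½) - 2)*22)*(1/65) = ((-34*(-23/2) - 2)*22)*(1/65) = ((391 - 2)*22)*(1/65) = (389*22)*(1/65) = 8558*(1/65) = 8558/65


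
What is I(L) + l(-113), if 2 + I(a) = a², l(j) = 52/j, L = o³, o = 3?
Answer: 82099/113 ≈ 726.54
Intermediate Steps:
L = 27 (L = 3³ = 27)
I(a) = -2 + a²
I(L) + l(-113) = (-2 + 27²) + 52/(-113) = (-2 + 729) + 52*(-1/113) = 727 - 52/113 = 82099/113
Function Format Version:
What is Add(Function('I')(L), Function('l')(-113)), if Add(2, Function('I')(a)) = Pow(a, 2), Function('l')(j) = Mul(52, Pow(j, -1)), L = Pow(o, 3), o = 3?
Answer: Rational(82099, 113) ≈ 726.54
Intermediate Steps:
L = 27 (L = Pow(3, 3) = 27)
Function('I')(a) = Add(-2, Pow(a, 2))
Add(Function('I')(L), Function('l')(-113)) = Add(Add(-2, Pow(27, 2)), Mul(52, Pow(-113, -1))) = Add(Add(-2, 729), Mul(52, Rational(-1, 113))) = Add(727, Rational(-52, 113)) = Rational(82099, 113)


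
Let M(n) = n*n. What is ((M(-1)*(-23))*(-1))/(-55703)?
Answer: -23/55703 ≈ -0.00041290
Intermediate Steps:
M(n) = n**2
((M(-1)*(-23))*(-1))/(-55703) = (((-1)**2*(-23))*(-1))/(-55703) = ((1*(-23))*(-1))*(-1/55703) = -23*(-1)*(-1/55703) = 23*(-1/55703) = -23/55703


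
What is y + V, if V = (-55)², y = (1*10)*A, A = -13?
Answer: 2895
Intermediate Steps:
y = -130 (y = (1*10)*(-13) = 10*(-13) = -130)
V = 3025
y + V = -130 + 3025 = 2895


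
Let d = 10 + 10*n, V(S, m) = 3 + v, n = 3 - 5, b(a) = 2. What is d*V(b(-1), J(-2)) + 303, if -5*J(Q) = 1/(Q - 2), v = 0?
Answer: 273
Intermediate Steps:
J(Q) = -1/(5*(-2 + Q)) (J(Q) = -1/(5*(Q - 2)) = -1/(5*(-2 + Q)))
n = -2
V(S, m) = 3 (V(S, m) = 3 + 0 = 3)
d = -10 (d = 10 + 10*(-2) = 10 - 20 = -10)
d*V(b(-1), J(-2)) + 303 = -10*3 + 303 = -30 + 303 = 273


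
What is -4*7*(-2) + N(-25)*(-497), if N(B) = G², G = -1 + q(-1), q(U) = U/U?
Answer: 56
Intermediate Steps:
q(U) = 1
G = 0 (G = -1 + 1 = 0)
N(B) = 0 (N(B) = 0² = 0)
-4*7*(-2) + N(-25)*(-497) = -4*7*(-2) + 0*(-497) = -28*(-2) + 0 = 56 + 0 = 56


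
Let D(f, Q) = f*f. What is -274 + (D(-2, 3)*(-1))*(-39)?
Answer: -118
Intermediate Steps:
D(f, Q) = f²
-274 + (D(-2, 3)*(-1))*(-39) = -274 + ((-2)²*(-1))*(-39) = -274 + (4*(-1))*(-39) = -274 - 4*(-39) = -274 + 156 = -118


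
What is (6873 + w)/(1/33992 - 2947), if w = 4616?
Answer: -390534088/100174423 ≈ -3.8985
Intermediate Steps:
(6873 + w)/(1/33992 - 2947) = (6873 + 4616)/(1/33992 - 2947) = 11489/(1/33992 - 2947) = 11489/(-100174423/33992) = 11489*(-33992/100174423) = -390534088/100174423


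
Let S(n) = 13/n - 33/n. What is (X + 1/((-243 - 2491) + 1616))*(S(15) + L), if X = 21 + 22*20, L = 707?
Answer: 363698483/1118 ≈ 3.2531e+5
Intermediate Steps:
X = 461 (X = 21 + 440 = 461)
S(n) = -20/n
(X + 1/((-243 - 2491) + 1616))*(S(15) + L) = (461 + 1/((-243 - 2491) + 1616))*(-20/15 + 707) = (461 + 1/(-2734 + 1616))*(-20*1/15 + 707) = (461 + 1/(-1118))*(-4/3 + 707) = (461 - 1/1118)*(2117/3) = (515397/1118)*(2117/3) = 363698483/1118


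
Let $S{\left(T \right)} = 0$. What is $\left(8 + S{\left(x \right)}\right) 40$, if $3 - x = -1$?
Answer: $320$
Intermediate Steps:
$x = 4$ ($x = 3 - -1 = 3 + 1 = 4$)
$\left(8 + S{\left(x \right)}\right) 40 = \left(8 + 0\right) 40 = 8 \cdot 40 = 320$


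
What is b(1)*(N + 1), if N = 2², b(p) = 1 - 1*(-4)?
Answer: 25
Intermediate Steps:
b(p) = 5 (b(p) = 1 + 4 = 5)
N = 4
b(1)*(N + 1) = 5*(4 + 1) = 5*5 = 25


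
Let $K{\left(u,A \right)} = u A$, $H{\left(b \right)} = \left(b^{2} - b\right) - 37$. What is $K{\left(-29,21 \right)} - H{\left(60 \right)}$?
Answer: $-4112$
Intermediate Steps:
$H{\left(b \right)} = -37 + b^{2} - b$
$K{\left(u,A \right)} = A u$
$K{\left(-29,21 \right)} - H{\left(60 \right)} = 21 \left(-29\right) - \left(-37 + 60^{2} - 60\right) = -609 - \left(-37 + 3600 - 60\right) = -609 - 3503 = -4112$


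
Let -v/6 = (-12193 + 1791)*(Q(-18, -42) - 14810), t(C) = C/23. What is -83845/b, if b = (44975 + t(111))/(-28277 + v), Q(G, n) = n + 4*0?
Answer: 1787603900843935/1034536 ≈ 1.7279e+9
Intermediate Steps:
t(C) = C/23 (t(C) = C*(1/23) = C/23)
Q(G, n) = n (Q(G, n) = n + 0 = n)
v = -926943024 (v = -6*(-12193 + 1791)*(-42 - 14810) = -(-62412)*(-14852) = -6*154490504 = -926943024)
b = -1034536/21320339923 (b = (44975 + (1/23)*111)/(-28277 - 926943024) = (44975 + 111/23)/(-926971301) = (1034536/23)*(-1/926971301) = -1034536/21320339923 ≈ -4.8523e-5)
-83845/b = -83845/(-1034536/21320339923) = -83845*(-21320339923/1034536) = 1787603900843935/1034536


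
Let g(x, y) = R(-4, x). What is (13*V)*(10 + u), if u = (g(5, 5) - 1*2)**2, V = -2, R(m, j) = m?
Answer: -1196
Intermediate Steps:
g(x, y) = -4
u = 36 (u = (-4 - 1*2)**2 = (-4 - 2)**2 = (-6)**2 = 36)
(13*V)*(10 + u) = (13*(-2))*(10 + 36) = -26*46 = -1196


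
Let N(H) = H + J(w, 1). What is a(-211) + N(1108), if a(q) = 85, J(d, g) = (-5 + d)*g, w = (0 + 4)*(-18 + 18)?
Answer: 1188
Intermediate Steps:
w = 0 (w = 4*0 = 0)
J(d, g) = g*(-5 + d)
N(H) = -5 + H (N(H) = H + 1*(-5 + 0) = H + 1*(-5) = H - 5 = -5 + H)
a(-211) + N(1108) = 85 + (-5 + 1108) = 85 + 1103 = 1188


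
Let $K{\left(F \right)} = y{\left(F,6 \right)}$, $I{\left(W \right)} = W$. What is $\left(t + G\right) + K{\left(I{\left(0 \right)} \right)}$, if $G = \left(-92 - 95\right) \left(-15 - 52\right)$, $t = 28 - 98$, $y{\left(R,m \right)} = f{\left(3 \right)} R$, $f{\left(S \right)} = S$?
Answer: $12459$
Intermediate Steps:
$y{\left(R,m \right)} = 3 R$
$K{\left(F \right)} = 3 F$
$t = -70$
$G = 12529$ ($G = \left(-187\right) \left(-67\right) = 12529$)
$\left(t + G\right) + K{\left(I{\left(0 \right)} \right)} = \left(-70 + 12529\right) + 3 \cdot 0 = 12459 + 0 = 12459$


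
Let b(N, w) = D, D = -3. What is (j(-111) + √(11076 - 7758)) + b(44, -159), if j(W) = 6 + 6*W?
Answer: -663 + √3318 ≈ -605.40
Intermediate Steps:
b(N, w) = -3
(j(-111) + √(11076 - 7758)) + b(44, -159) = ((6 + 6*(-111)) + √(11076 - 7758)) - 3 = ((6 - 666) + √3318) - 3 = (-660 + √3318) - 3 = -663 + √3318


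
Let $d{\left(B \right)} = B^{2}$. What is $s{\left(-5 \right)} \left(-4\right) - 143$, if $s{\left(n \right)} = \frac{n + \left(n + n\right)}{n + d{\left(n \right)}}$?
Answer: $-140$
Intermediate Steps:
$s{\left(n \right)} = \frac{3 n}{n + n^{2}}$ ($s{\left(n \right)} = \frac{n + \left(n + n\right)}{n + n^{2}} = \frac{n + 2 n}{n + n^{2}} = \frac{3 n}{n + n^{2}}$)
$s{\left(-5 \right)} \left(-4\right) - 143 = \frac{3}{1 - 5} \left(-4\right) - 143 = \frac{3}{-4} \left(-4\right) - 143 = 3 \left(- \frac{1}{4}\right) \left(-4\right) - 143 = \left(- \frac{3}{4}\right) \left(-4\right) - 143 = 3 - 143 = -140$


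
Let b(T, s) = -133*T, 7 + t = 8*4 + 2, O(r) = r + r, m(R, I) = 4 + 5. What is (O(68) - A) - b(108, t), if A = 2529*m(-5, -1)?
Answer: -8261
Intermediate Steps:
m(R, I) = 9
O(r) = 2*r
t = 27 (t = -7 + (8*4 + 2) = -7 + (32 + 2) = -7 + 34 = 27)
A = 22761 (A = 2529*9 = 22761)
(O(68) - A) - b(108, t) = (2*68 - 1*22761) - (-133)*108 = (136 - 22761) - 1*(-14364) = -22625 + 14364 = -8261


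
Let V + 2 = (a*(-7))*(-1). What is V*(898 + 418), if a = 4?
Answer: 34216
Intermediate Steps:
V = 26 (V = -2 + (4*(-7))*(-1) = -2 - 28*(-1) = -2 + 28 = 26)
V*(898 + 418) = 26*(898 + 418) = 26*1316 = 34216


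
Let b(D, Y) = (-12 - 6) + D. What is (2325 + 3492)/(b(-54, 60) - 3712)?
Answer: -5817/3784 ≈ -1.5373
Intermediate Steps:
b(D, Y) = -18 + D
(2325 + 3492)/(b(-54, 60) - 3712) = (2325 + 3492)/((-18 - 54) - 3712) = 5817/(-72 - 3712) = 5817/(-3784) = 5817*(-1/3784) = -5817/3784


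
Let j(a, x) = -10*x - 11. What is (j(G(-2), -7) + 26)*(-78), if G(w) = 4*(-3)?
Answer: -6630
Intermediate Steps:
G(w) = -12
j(a, x) = -11 - 10*x
(j(G(-2), -7) + 26)*(-78) = ((-11 - 10*(-7)) + 26)*(-78) = ((-11 + 70) + 26)*(-78) = (59 + 26)*(-78) = 85*(-78) = -6630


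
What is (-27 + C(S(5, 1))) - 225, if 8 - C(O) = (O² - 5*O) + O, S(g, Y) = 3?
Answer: -241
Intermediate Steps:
C(O) = 8 - O² + 4*O (C(O) = 8 - ((O² - 5*O) + O) = 8 - (O² - 4*O) = 8 + (-O² + 4*O) = 8 - O² + 4*O)
(-27 + C(S(5, 1))) - 225 = (-27 + (8 - 1*3² + 4*3)) - 225 = (-27 + (8 - 1*9 + 12)) - 225 = (-27 + (8 - 9 + 12)) - 225 = (-27 + 11) - 225 = -16 - 225 = -241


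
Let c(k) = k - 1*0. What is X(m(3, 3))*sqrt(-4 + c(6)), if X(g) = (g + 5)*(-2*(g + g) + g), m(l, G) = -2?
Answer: 18*sqrt(2) ≈ 25.456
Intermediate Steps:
c(k) = k (c(k) = k + 0 = k)
X(g) = -3*g*(5 + g) (X(g) = (5 + g)*(-4*g + g) = (5 + g)*(-3*g) = -3*g*(5 + g))
X(m(3, 3))*sqrt(-4 + c(6)) = (-3*(-2)*(5 - 2))*sqrt(-4 + 6) = (-3*(-2)*3)*sqrt(2) = 18*sqrt(2)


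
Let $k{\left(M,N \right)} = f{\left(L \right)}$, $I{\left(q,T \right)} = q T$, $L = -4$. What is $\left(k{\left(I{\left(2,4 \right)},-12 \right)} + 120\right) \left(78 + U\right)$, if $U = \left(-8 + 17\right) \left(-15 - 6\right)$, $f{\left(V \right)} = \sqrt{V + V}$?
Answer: $-13320 - 222 i \sqrt{2} \approx -13320.0 - 313.96 i$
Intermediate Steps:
$I{\left(q,T \right)} = T q$
$f{\left(V \right)} = \sqrt{2} \sqrt{V}$ ($f{\left(V \right)} = \sqrt{2 V} = \sqrt{2} \sqrt{V}$)
$k{\left(M,N \right)} = 2 i \sqrt{2}$ ($k{\left(M,N \right)} = \sqrt{2} \sqrt{-4} = \sqrt{2} \cdot 2 i = 2 i \sqrt{2}$)
$U = -189$ ($U = 9 \left(-21\right) = -189$)
$\left(k{\left(I{\left(2,4 \right)},-12 \right)} + 120\right) \left(78 + U\right) = \left(2 i \sqrt{2} + 120\right) \left(78 - 189\right) = \left(120 + 2 i \sqrt{2}\right) \left(-111\right) = -13320 - 222 i \sqrt{2}$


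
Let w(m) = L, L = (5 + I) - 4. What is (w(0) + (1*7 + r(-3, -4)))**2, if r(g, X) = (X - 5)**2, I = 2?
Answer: 8281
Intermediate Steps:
r(g, X) = (-5 + X)**2
L = 3 (L = (5 + 2) - 4 = 7 - 4 = 3)
w(m) = 3
(w(0) + (1*7 + r(-3, -4)))**2 = (3 + (1*7 + (-5 - 4)**2))**2 = (3 + (7 + (-9)**2))**2 = (3 + (7 + 81))**2 = (3 + 88)**2 = 91**2 = 8281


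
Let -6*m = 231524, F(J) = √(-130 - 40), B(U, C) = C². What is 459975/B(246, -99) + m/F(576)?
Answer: 153325/3267 + 57881*I*√170/255 ≈ 46.931 + 2959.5*I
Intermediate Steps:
F(J) = I*√170 (F(J) = √(-170) = I*√170)
m = -115762/3 (m = -⅙*231524 = -115762/3 ≈ -38587.)
459975/B(246, -99) + m/F(576) = 459975/((-99)²) - 115762*(-I*√170/170)/3 = 459975/9801 - (-57881)*I*√170/255 = 459975*(1/9801) + 57881*I*√170/255 = 153325/3267 + 57881*I*√170/255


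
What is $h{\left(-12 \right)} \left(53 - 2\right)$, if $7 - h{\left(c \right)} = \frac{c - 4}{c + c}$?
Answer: $323$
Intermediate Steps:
$h{\left(c \right)} = 7 - \frac{-4 + c}{2 c}$ ($h{\left(c \right)} = 7 - \frac{c - 4}{c + c} = 7 - \frac{-4 + c}{2 c}$)
$h{\left(-12 \right)} \left(53 - 2\right) = \left(\frac{13}{2} + \frac{2}{-12}\right) \left(53 - 2\right) = \left(\frac{13}{2} + 2 \left(- \frac{1}{12}\right)\right) 51 = \left(\frac{13}{2} - \frac{1}{6}\right) 51 = \frac{19}{3} \cdot 51 = 323$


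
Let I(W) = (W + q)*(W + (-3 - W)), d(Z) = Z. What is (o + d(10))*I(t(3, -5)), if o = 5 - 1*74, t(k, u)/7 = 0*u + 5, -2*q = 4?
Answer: 5841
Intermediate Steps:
q = -2 (q = -½*4 = -2)
t(k, u) = 35 (t(k, u) = 7*(0*u + 5) = 7*(0 + 5) = 7*5 = 35)
o = -69 (o = 5 - 74 = -69)
I(W) = 6 - 3*W (I(W) = (W - 2)*(W + (-3 - W)) = (-2 + W)*(-3) = 6 - 3*W)
(o + d(10))*I(t(3, -5)) = (-69 + 10)*(6 - 3*35) = -59*(6 - 105) = -59*(-99) = 5841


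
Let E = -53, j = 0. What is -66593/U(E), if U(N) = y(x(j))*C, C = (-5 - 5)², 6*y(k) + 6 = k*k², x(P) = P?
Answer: 66593/100 ≈ 665.93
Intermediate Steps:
y(k) = -1 + k³/6 (y(k) = -1 + (k*k²)/6 = -1 + k³/6)
C = 100 (C = (-10)² = 100)
U(N) = -100 (U(N) = (-1 + (⅙)*0³)*100 = (-1 + (⅙)*0)*100 = (-1 + 0)*100 = -1*100 = -100)
-66593/U(E) = -66593/(-100) = -66593*(-1/100) = 66593/100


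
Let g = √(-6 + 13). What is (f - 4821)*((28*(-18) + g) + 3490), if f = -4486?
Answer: -27790702 - 9307*√7 ≈ -2.7815e+7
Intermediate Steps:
g = √7 ≈ 2.6458
(f - 4821)*((28*(-18) + g) + 3490) = (-4486 - 4821)*((28*(-18) + √7) + 3490) = -9307*((-504 + √7) + 3490) = -9307*(2986 + √7) = -27790702 - 9307*√7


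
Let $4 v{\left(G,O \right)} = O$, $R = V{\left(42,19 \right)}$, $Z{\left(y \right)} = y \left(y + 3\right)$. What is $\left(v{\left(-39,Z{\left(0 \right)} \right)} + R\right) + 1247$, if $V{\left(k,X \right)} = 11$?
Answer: $1258$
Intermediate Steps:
$Z{\left(y \right)} = y \left(3 + y\right)$
$R = 11$
$v{\left(G,O \right)} = \frac{O}{4}$
$\left(v{\left(-39,Z{\left(0 \right)} \right)} + R\right) + 1247 = \left(\frac{0 \left(3 + 0\right)}{4} + 11\right) + 1247 = \left(\frac{0 \cdot 3}{4} + 11\right) + 1247 = \left(\frac{1}{4} \cdot 0 + 11\right) + 1247 = \left(0 + 11\right) + 1247 = 11 + 1247 = 1258$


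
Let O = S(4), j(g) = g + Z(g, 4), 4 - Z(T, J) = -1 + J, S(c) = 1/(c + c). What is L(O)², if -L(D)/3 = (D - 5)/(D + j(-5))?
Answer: 13689/961 ≈ 14.245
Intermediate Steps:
S(c) = 1/(2*c)
Z(T, J) = 5 - J (Z(T, J) = 4 - (-1 + J) = 4 + (1 - J) = 5 - J)
j(g) = 1 + g (j(g) = g + (5 - 1*4) = g + (5 - 4) = g + 1 = 1 + g)
O = ⅛ (O = (½)/4 = (½)*(¼) = ⅛ ≈ 0.12500)
L(D) = -3*(-5 + D)/(-4 + D) (L(D) = -3*(D - 5)/(D + (1 - 5)) = -3*(-5 + D)/(D - 4) = -3*(-5 + D)/(-4 + D))
L(O)² = (3*(5 - 1*⅛)/(-4 + ⅛))² = (3*(5 - ⅛)/(-31/8))² = (3*(-8/31)*(39/8))² = (-117/31)² = 13689/961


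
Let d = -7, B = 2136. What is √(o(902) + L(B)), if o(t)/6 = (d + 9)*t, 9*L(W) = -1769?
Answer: √95647/3 ≈ 103.09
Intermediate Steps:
L(W) = -1769/9 (L(W) = (⅑)*(-1769) = -1769/9)
o(t) = 12*t (o(t) = 6*((-7 + 9)*t) = 6*(2*t) = 12*t)
√(o(902) + L(B)) = √(12*902 - 1769/9) = √(10824 - 1769/9) = √(95647/9) = √95647/3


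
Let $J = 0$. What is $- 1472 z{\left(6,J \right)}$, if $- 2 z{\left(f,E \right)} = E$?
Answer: $0$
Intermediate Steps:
$z{\left(f,E \right)} = - \frac{E}{2}$
$- 1472 z{\left(6,J \right)} = - 1472 \left(\left(- \frac{1}{2}\right) 0\right) = \left(-1472\right) 0 = 0$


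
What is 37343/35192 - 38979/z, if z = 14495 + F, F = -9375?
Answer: -147569101/22522880 ≈ -6.5520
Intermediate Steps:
z = 5120 (z = 14495 - 9375 = 5120)
37343/35192 - 38979/z = 37343/35192 - 38979/5120 = -147569101/22522880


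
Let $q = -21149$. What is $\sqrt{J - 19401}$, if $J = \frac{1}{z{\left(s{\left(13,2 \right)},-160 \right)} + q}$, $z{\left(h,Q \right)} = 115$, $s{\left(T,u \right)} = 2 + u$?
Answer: $\frac{i \sqrt{8583568076590}}{21034} \approx 139.29 i$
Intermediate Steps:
$J = - \frac{1}{21034}$ ($J = \frac{1}{115 - 21149} = \frac{1}{-21034} = - \frac{1}{21034} \approx -4.7542 \cdot 10^{-5}$)
$\sqrt{J - 19401} = \sqrt{- \frac{1}{21034} - 19401} = \sqrt{- \frac{408080635}{21034}} = \frac{i \sqrt{8583568076590}}{21034}$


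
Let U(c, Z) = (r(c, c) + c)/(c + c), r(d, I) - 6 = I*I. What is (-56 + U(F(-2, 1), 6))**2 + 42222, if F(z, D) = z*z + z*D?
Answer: 45031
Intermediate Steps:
F(z, D) = z**2 + D*z
r(d, I) = 6 + I**2 (r(d, I) = 6 + I*I = 6 + I**2)
U(c, Z) = (6 + c + c**2)/(2*c) (U(c, Z) = ((6 + c**2) + c)/(c + c) = (6 + c + c**2)/((2*c)) = (6 + c + c**2)*(1/(2*c)) = (6 + c + c**2)/(2*c))
(-56 + U(F(-2, 1), 6))**2 + 42222 = (-56 + (6 - 2*(1 - 2) + (-2*(1 - 2))**2)/(2*((-2*(1 - 2)))))**2 + 42222 = (-56 + (6 - 2*(-1) + (-2*(-1))**2)/(2*((-2*(-1)))))**2 + 42222 = (-56 + (1/2)*(6 + 2 + 2**2)/2)**2 + 42222 = (-56 + (1/2)*(1/2)*(6 + 2 + 4))**2 + 42222 = (-56 + (1/2)*(1/2)*12)**2 + 42222 = (-56 + 3)**2 + 42222 = (-53)**2 + 42222 = 2809 + 42222 = 45031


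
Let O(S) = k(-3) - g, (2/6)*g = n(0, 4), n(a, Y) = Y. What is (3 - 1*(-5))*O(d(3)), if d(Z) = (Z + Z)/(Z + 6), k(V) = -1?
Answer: -104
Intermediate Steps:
d(Z) = 2*Z/(6 + Z) (d(Z) = (2*Z)/(6 + Z) = 2*Z/(6 + Z))
g = 12 (g = 3*4 = 12)
O(S) = -13 (O(S) = -1 - 1*12 = -1 - 12 = -13)
(3 - 1*(-5))*O(d(3)) = (3 - 1*(-5))*(-13) = (3 + 5)*(-13) = 8*(-13) = -104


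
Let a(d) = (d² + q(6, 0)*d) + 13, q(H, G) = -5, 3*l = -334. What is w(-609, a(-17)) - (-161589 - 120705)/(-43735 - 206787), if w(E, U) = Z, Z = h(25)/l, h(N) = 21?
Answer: -55034541/41837174 ≈ -1.3154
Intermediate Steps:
l = -334/3 (l = (⅓)*(-334) = -334/3 ≈ -111.33)
Z = -63/334 (Z = 21/(-334/3) = 21*(-3/334) = -63/334 ≈ -0.18862)
a(d) = 13 + d² - 5*d (a(d) = (d² - 5*d) + 13 = 13 + d² - 5*d)
w(E, U) = -63/334
w(-609, a(-17)) - (-161589 - 120705)/(-43735 - 206787) = -63/334 - (-161589 - 120705)/(-43735 - 206787) = -63/334 - (-282294)/(-250522) = -63/334 - (-282294)*(-1)/250522 = -63/334 - 1*141147/125261 = -63/334 - 141147/125261 = -55034541/41837174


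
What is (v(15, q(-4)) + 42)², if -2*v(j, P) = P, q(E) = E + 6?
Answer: 1681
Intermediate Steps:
q(E) = 6 + E
v(j, P) = -P/2
(v(15, q(-4)) + 42)² = (-(6 - 4)/2 + 42)² = (-½*2 + 42)² = (-1 + 42)² = 41² = 1681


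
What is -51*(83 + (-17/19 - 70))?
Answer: -11730/19 ≈ -617.37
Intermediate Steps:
-51*(83 + (-17/19 - 70)) = -51*(83 - 1347/19) = -51*230/19 = -11730/19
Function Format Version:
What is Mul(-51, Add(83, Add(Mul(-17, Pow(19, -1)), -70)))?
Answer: Rational(-11730, 19) ≈ -617.37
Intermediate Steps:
Mul(-51, Add(83, Add(Mul(-17, Pow(19, -1)), -70))) = Mul(-51, Add(83, Add(Mul(-17, Rational(1, 19)), -70))) = Mul(-51, Add(83, Add(Rational(-17, 19), -70))) = Mul(-51, Add(83, Rational(-1347, 19))) = Mul(-51, Rational(230, 19)) = Rational(-11730, 19)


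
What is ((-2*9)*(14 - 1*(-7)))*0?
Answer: 0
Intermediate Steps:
((-2*9)*(14 - 1*(-7)))*0 = -18*(14 + 7)*0 = -18*21*0 = -378*0 = 0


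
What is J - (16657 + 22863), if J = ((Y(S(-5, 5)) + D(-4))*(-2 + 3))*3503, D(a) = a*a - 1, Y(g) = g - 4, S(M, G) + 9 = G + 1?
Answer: -11496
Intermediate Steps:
S(M, G) = -8 + G (S(M, G) = -9 + (G + 1) = -9 + (1 + G) = -8 + G)
Y(g) = -4 + g
D(a) = -1 + a² (D(a) = a² - 1 = -1 + a²)
J = 28024 (J = (((-4 + (-8 + 5)) + (-1 + (-4)²))*(-2 + 3))*3503 = (((-4 - 3) + (-1 + 16))*1)*3503 = ((-7 + 15)*1)*3503 = (8*1)*3503 = 8*3503 = 28024)
J - (16657 + 22863) = 28024 - (16657 + 22863) = 28024 - 1*39520 = 28024 - 39520 = -11496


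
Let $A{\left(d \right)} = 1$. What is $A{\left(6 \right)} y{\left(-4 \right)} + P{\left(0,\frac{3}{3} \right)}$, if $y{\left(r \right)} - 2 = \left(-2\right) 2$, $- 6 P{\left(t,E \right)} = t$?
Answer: $-2$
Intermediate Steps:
$P{\left(t,E \right)} = - \frac{t}{6}$
$y{\left(r \right)} = -2$ ($y{\left(r \right)} = 2 - 4 = -2$)
$A{\left(6 \right)} y{\left(-4 \right)} + P{\left(0,\frac{3}{3} \right)} = 1 \left(-2\right) - 0 = -2 + 0 = -2$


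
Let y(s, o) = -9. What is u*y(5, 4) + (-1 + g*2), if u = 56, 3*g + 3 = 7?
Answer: -1507/3 ≈ -502.33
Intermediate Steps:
g = 4/3 (g = -1 + (⅓)*7 = -1 + 7/3 = 4/3 ≈ 1.3333)
u*y(5, 4) + (-1 + g*2) = 56*(-9) + (-1 + (4/3)*2) = -504 + (-1 + 8/3) = -504 + 5/3 = -1507/3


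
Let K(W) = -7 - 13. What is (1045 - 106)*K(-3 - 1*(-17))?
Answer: -18780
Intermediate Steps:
K(W) = -20
(1045 - 106)*K(-3 - 1*(-17)) = (1045 - 106)*(-20) = 939*(-20) = -18780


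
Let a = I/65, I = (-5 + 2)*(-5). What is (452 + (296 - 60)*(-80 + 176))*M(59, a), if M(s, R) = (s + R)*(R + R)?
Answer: 106758960/169 ≈ 6.3171e+5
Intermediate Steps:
I = 15 (I = -3*(-5) = 15)
a = 3/13 (a = 15/65 = 15*(1/65) = 3/13 ≈ 0.23077)
M(s, R) = 2*R*(R + s) (M(s, R) = (R + s)*(2*R) = 2*R*(R + s))
(452 + (296 - 60)*(-80 + 176))*M(59, a) = (452 + (296 - 60)*(-80 + 176))*(2*(3/13)*(3/13 + 59)) = (452 + 236*96)*(2*(3/13)*(770/13)) = (452 + 22656)*(4620/169) = 23108*(4620/169) = 106758960/169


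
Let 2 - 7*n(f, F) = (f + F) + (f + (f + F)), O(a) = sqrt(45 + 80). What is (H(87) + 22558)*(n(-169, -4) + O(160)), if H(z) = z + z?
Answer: 11752444/7 + 113660*sqrt(5) ≈ 1.9331e+6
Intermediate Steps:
O(a) = 5*sqrt(5) (O(a) = sqrt(125) = 5*sqrt(5))
H(z) = 2*z
n(f, F) = 2/7 - 3*f/7 - 2*F/7 (n(f, F) = 2/7 - ((f + F) + (f + (f + F)))/7 = 2/7 - ((F + f) + (f + (F + f)))/7 = 2/7 - ((F + f) + (F + 2*f))/7 = 2/7 - (2*F + 3*f)/7 = 2/7 + (-3*f/7 - 2*F/7) = 2/7 - 3*f/7 - 2*F/7)
(H(87) + 22558)*(n(-169, -4) + O(160)) = (2*87 + 22558)*((2/7 - 3/7*(-169) - 2/7*(-4)) + 5*sqrt(5)) = (174 + 22558)*((2/7 + 507/7 + 8/7) + 5*sqrt(5)) = 22732*(517/7 + 5*sqrt(5)) = 11752444/7 + 113660*sqrt(5)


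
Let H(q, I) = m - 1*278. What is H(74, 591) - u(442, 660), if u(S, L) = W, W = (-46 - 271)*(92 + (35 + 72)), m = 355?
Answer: 63160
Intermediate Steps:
W = -63083 (W = -317*(92 + 107) = -317*199 = -63083)
u(S, L) = -63083
H(q, I) = 77 (H(q, I) = 355 - 1*278 = 355 - 278 = 77)
H(74, 591) - u(442, 660) = 77 - 1*(-63083) = 77 + 63083 = 63160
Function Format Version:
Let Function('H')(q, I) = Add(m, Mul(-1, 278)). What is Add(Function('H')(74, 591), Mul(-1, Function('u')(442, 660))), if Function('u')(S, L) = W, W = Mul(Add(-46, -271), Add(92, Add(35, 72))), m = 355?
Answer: 63160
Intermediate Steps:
W = -63083 (W = Mul(-317, Add(92, 107)) = Mul(-317, 199) = -63083)
Function('u')(S, L) = -63083
Function('H')(q, I) = 77 (Function('H')(q, I) = Add(355, Mul(-1, 278)) = Add(355, -278) = 77)
Add(Function('H')(74, 591), Mul(-1, Function('u')(442, 660))) = Add(77, Mul(-1, -63083)) = Add(77, 63083) = 63160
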